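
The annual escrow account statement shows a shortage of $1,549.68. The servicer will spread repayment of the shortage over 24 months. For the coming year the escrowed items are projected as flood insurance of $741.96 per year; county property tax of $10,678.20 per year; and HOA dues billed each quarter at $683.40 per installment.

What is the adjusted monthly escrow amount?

Flood insurance = $741.96/yr
County property tax = $10,678.20/yr
HOA dues = $683.40 × 4 = $2,733.60/yr
Combined annual = $741.96 + $10,678.20 + $2,733.60 = $14,153.76
Monthly = $14,153.76 ÷ 12 = $1,179.48
Monthly shortage recovery: $1,549.68 ÷ 24 = $64.57
New monthly escrow = $1,179.48 + $64.57 = $1,244.05

$1,244.05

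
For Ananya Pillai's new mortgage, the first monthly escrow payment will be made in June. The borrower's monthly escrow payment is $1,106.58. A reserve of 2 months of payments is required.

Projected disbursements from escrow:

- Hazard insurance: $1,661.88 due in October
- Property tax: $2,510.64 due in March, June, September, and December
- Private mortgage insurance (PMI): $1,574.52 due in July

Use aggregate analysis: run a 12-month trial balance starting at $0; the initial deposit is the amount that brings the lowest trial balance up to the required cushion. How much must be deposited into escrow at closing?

$5,235.42

Cushion = 2 × $1,106.58 = $2,213.16
Trial balance (start $0, +$1,106.58 each month, − disbursements):
  Jun: +$1,106.58 − $2,510.64 → -$1,404.06
  Jul: +$1,106.58 − $1,574.52 → -$1,872.00
  Aug: +$1,106.58 → -$765.42
  Sep: +$1,106.58 − $2,510.64 → -$2,169.48
  Oct: +$1,106.58 − $1,661.88 → -$2,724.78
  Nov: +$1,106.58 → -$1,618.20
  Dec: +$1,106.58 − $2,510.64 → -$3,022.26
  Jan: +$1,106.58 → -$1,915.68
  Feb: +$1,106.58 → -$809.10
  Mar: +$1,106.58 − $2,510.64 → -$2,213.16
  Apr: +$1,106.58 → -$1,106.58
  May: +$1,106.58 → $0.00
Lowest trial balance = -$3,022.26 (Dec)
Initial deposit = cushion − low point = $2,213.16 − (-$3,022.26) = $5,235.42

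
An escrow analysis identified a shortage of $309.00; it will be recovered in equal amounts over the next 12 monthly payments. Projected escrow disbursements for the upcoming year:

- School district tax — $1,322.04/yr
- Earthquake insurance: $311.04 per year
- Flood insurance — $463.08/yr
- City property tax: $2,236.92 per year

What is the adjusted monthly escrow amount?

School district tax — $1,322.04 per year
Earthquake insurance — $311.04 per year
Flood insurance — $463.08 per year
City property tax — $2,236.92 per year
Yearly total = $4,333.08
Monthly escrow = $4,333.08 / 12 = $361.09
Monthly shortage recovery: $309.00 ÷ 12 = $25.75
New monthly escrow = $361.09 + $25.75 = $386.84

$386.84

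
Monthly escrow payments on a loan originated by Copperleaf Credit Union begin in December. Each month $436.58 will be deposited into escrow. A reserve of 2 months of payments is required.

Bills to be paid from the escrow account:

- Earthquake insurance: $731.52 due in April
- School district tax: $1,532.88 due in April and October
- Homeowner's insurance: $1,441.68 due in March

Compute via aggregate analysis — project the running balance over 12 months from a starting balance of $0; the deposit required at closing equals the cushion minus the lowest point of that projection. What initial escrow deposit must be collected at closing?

$2,396.34

Cushion = 2 × $436.58 = $873.16
Trial balance (start $0, +$436.58 each month, − disbursements):
  Dec: +$436.58 → $436.58
  Jan: +$436.58 → $873.16
  Feb: +$436.58 → $1,309.74
  Mar: +$436.58 − $1,441.68 → $304.64
  Apr: +$436.58 − $2,264.40 → -$1,523.18
  May: +$436.58 → -$1,086.60
  Jun: +$436.58 → -$650.02
  Jul: +$436.58 → -$213.44
  Aug: +$436.58 → $223.14
  Sep: +$436.58 → $659.72
  Oct: +$436.58 − $1,532.88 → -$436.58
  Nov: +$436.58 → $0.00
Lowest trial balance = -$1,523.18 (Apr)
Initial deposit = cushion − low point = $873.16 − (-$1,523.18) = $2,396.34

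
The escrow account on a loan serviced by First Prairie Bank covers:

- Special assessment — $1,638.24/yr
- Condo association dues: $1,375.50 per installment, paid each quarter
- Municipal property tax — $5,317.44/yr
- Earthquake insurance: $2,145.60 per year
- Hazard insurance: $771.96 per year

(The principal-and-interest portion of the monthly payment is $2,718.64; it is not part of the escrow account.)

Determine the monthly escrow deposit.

$1,281.27

Special assessment = $1,638.24 per year
Condo association dues = $1,375.50 × 4 = $5,502.00 per year
Municipal property tax = $5,317.44 per year
Earthquake insurance = $2,145.60 per year
Hazard insurance = $771.96 per year
Annual escrow total = $1,638.24 + $5,502.00 + $5,317.44 + $2,145.60 + $771.96 = $15,375.24
Base monthly escrow = $15,375.24 / 12 = $1,281.27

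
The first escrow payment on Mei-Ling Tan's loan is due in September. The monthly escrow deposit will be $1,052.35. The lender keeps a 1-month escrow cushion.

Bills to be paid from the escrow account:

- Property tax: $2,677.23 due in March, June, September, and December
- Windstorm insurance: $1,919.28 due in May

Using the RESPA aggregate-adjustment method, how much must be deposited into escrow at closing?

Cushion = 1 × $1,052.35 = $1,052.35
Trial balance (start $0, +$1,052.35 each month, − disbursements):
  Sep: +$1,052.35 − $2,677.23 → -$1,624.88
  Oct: +$1,052.35 → -$572.53
  Nov: +$1,052.35 → $479.82
  Dec: +$1,052.35 − $2,677.23 → -$1,145.06
  Jan: +$1,052.35 → -$92.71
  Feb: +$1,052.35 → $959.64
  Mar: +$1,052.35 − $2,677.23 → -$665.24
  Apr: +$1,052.35 → $387.11
  May: +$1,052.35 − $1,919.28 → -$479.82
  Jun: +$1,052.35 − $2,677.23 → -$2,104.70
  Jul: +$1,052.35 → -$1,052.35
  Aug: +$1,052.35 → $0.00
Lowest trial balance = -$2,104.70 (Jun)
Initial deposit = cushion − low point = $1,052.35 − (-$2,104.70) = $3,157.05

$3,157.05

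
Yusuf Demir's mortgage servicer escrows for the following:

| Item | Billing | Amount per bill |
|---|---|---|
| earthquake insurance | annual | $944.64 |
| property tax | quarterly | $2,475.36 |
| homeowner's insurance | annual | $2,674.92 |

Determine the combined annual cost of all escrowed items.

Earthquake insurance = $944.64 annually
Property tax = $2,475.36 × 4 = $9,901.44 annually
Homeowner's insurance = $2,674.92 annually
Combined annual = $13,521.00

$13,521.00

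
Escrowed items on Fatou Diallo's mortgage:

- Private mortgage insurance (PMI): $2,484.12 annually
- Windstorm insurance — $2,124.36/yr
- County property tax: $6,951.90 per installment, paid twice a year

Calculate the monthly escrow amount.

$1,542.69

Private mortgage insurance (PMI): $2,484.12
Windstorm insurance: $2,124.36
County property tax: $6,951.90 × 2 = $13,903.80
Yearly total = $18,512.28
Base monthly escrow = $18,512.28 / 12 = $1,542.69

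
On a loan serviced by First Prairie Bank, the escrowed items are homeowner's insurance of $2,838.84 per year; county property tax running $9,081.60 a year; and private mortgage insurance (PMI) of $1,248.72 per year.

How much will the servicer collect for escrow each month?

Homeowner's insurance: $2,838.84 annually
County property tax: $9,081.60 annually
Private mortgage insurance (PMI): $1,248.72 annually
Combined annual = $2,838.84 + $9,081.60 + $1,248.72 = $13,169.16
Base monthly escrow = $13,169.16 ÷ 12 = $1,097.43

$1,097.43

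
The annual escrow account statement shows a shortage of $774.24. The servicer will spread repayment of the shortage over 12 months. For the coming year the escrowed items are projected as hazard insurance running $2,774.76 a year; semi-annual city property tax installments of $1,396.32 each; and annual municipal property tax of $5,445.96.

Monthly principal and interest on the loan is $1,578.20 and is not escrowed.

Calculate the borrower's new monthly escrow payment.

$982.30

Hazard insurance: $2,774.76/yr
City property tax: $1,396.32 × 2 = $2,792.64/yr
Municipal property tax: $5,445.96/yr
Total annual escrow = $2,774.76 + $2,792.64 + $5,445.96 = $11,013.36
Per month = $11,013.36 ÷ 12 = $917.78
Shortage spread = $774.24 ÷ 12 = $64.52/mo
Adjusted monthly = $917.78 + $64.52 = $982.30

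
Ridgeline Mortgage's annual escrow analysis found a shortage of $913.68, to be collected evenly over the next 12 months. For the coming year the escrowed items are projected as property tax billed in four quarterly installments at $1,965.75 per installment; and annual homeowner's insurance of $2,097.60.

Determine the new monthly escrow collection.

$906.19

Property tax: $1,965.75 × 4 = $7,863.00 annually
Homeowner's insurance: $2,097.60 annually
Annual escrow total = $7,863.00 + $2,097.60 = $9,960.60
Base monthly escrow = $9,960.60 ÷ 12 = $830.05
Monthly shortage recovery: $913.68 / 12 = $76.14
Adjusted monthly = $830.05 + $76.14 = $906.19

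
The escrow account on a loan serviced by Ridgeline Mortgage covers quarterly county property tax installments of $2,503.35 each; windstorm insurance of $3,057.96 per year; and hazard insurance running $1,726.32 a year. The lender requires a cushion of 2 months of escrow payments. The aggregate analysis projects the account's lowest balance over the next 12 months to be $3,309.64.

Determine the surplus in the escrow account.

County property tax = $2,503.35 × 4 = $10,013.40
Windstorm insurance = $3,057.96
Hazard insurance = $1,726.32
Total per year = $14,797.68
Per month = $14,797.68 ÷ 12 = $1,233.14
Cushion = 2 × $1,233.14 = $2,466.28
Surplus = $3,309.64 − $2,466.28 = $843.36

$843.36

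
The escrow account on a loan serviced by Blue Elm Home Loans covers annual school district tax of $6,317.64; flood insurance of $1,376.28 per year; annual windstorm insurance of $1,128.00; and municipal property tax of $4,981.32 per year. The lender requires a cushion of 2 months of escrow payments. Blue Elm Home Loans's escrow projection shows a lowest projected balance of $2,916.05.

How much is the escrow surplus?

$615.51

School district tax = $6,317.64/yr
Flood insurance = $1,376.28/yr
Windstorm insurance = $1,128.00/yr
Municipal property tax = $4,981.32/yr
Total annual escrow = $6,317.64 + $1,376.28 + $1,128.00 + $4,981.32 = $13,803.24
Monthly escrow = $13,803.24 / 12 = $1,150.27
Cushion = 2 × $1,150.27 = $2,300.54
Excess over cushion: $2,916.05 − $2,300.54 = $615.51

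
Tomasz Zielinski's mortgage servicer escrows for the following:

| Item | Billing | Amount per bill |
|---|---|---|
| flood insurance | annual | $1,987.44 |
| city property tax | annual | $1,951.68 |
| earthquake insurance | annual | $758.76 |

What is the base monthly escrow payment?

Flood insurance = $1,987.44 annually
City property tax = $1,951.68 annually
Earthquake insurance = $758.76 annually
Total annual escrow = $4,697.88
Monthly escrow = $4,697.88 ÷ 12 = $391.49

$391.49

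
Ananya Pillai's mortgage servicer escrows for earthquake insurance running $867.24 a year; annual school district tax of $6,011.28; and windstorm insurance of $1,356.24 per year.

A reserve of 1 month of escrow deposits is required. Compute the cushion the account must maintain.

Earthquake insurance = $867.24
School district tax = $6,011.28
Windstorm insurance = $1,356.24
Total annual escrow = $867.24 + $6,011.28 + $1,356.24 = $8,234.76
Monthly escrow = $8,234.76 / 12 = $686.23
Cushion = 1 × $686.23 = $686.23

$686.23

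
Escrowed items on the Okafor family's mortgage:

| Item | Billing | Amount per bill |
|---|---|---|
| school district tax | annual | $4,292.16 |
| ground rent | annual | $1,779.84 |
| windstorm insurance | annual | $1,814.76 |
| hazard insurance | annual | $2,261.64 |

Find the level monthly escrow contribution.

$845.70

School district tax = $4,292.16 per year
Ground rent = $1,779.84 per year
Windstorm insurance = $1,814.76 per year
Hazard insurance = $2,261.64 per year
Total annual escrow = $10,148.40
Base monthly escrow = $10,148.40 ÷ 12 = $845.70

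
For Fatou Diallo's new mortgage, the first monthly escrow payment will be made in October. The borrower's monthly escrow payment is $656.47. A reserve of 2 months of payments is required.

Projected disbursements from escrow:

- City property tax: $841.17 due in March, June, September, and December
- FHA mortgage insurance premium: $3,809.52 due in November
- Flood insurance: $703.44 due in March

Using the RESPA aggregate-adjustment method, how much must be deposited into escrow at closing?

Cushion = 2 × $656.47 = $1,312.94
Trial balance (start $0, +$656.47 each month, − disbursements):
  Oct: +$656.47 → $656.47
  Nov: +$656.47 − $3,809.52 → -$2,496.58
  Dec: +$656.47 − $841.17 → -$2,681.28
  Jan: +$656.47 → -$2,024.81
  Feb: +$656.47 → -$1,368.34
  Mar: +$656.47 − $1,544.61 → -$2,256.48
  Apr: +$656.47 → -$1,600.01
  May: +$656.47 → -$943.54
  Jun: +$656.47 − $841.17 → -$1,128.24
  Jul: +$656.47 → -$471.77
  Aug: +$656.47 → $184.70
  Sep: +$656.47 − $841.17 → $0.00
Lowest trial balance = -$2,681.28 (Dec)
Initial deposit = cushion − low point = $1,312.94 − (-$2,681.28) = $3,994.22

$3,994.22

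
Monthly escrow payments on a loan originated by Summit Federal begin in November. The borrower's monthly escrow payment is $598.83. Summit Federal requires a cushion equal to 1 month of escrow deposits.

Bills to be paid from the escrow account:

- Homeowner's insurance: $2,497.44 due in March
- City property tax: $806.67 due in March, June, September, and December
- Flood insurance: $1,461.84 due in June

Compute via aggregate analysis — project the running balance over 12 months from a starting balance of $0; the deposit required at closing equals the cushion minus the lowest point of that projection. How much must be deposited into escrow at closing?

Cushion = 1 × $598.83 = $598.83
Trial balance (start $0, +$598.83 each month, − disbursements):
  Nov: +$598.83 → $598.83
  Dec: +$598.83 − $806.67 → $390.99
  Jan: +$598.83 → $989.82
  Feb: +$598.83 → $1,588.65
  Mar: +$598.83 − $3,304.11 → -$1,116.63
  Apr: +$598.83 → -$517.80
  May: +$598.83 → $81.03
  Jun: +$598.83 − $2,268.51 → -$1,588.65
  Jul: +$598.83 → -$989.82
  Aug: +$598.83 → -$390.99
  Sep: +$598.83 − $806.67 → -$598.83
  Oct: +$598.83 → $0.00
Lowest trial balance = -$1,588.65 (Jun)
Initial deposit = cushion − low point = $598.83 − (-$1,588.65) = $2,187.48

$2,187.48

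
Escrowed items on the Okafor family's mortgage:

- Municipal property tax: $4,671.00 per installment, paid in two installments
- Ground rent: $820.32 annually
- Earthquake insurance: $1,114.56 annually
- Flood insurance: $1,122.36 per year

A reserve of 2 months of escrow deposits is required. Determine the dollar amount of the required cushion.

Municipal property tax — $4,671.00 × 2 = $9,342.00
Ground rent — $820.32
Earthquake insurance — $1,114.56
Flood insurance — $1,122.36
Combined annual = $9,342.00 + $820.32 + $1,114.56 + $1,122.36 = $12,399.24
Monthly = $12,399.24 ÷ 12 = $1,033.27
Reserve = 2 × $1,033.27 = $2,066.54

$2,066.54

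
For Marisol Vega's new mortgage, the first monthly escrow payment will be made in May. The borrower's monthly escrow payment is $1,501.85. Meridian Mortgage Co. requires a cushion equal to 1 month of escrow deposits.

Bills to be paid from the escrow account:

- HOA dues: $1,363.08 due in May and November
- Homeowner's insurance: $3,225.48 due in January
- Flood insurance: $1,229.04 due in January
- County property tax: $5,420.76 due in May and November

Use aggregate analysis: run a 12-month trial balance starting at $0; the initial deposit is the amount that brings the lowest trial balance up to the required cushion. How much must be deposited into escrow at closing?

$6,783.84

Cushion = 1 × $1,501.85 = $1,501.85
Trial balance (start $0, +$1,501.85 each month, − disbursements):
  May: +$1,501.85 − $6,783.84 → -$5,281.99
  Jun: +$1,501.85 → -$3,780.14
  Jul: +$1,501.85 → -$2,278.29
  Aug: +$1,501.85 → -$776.44
  Sep: +$1,501.85 → $725.41
  Oct: +$1,501.85 → $2,227.26
  Nov: +$1,501.85 − $6,783.84 → -$3,054.73
  Dec: +$1,501.85 → -$1,552.88
  Jan: +$1,501.85 − $4,454.52 → -$4,505.55
  Feb: +$1,501.85 → -$3,003.70
  Mar: +$1,501.85 → -$1,501.85
  Apr: +$1,501.85 → $0.00
Lowest trial balance = -$5,281.99 (May)
Initial deposit = cushion − low point = $1,501.85 − (-$5,281.99) = $6,783.84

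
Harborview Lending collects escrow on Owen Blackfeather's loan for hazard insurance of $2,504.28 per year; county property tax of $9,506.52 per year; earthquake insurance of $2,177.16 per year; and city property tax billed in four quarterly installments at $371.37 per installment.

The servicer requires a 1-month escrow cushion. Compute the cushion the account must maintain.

Hazard insurance: $2,504.28
County property tax: $9,506.52
Earthquake insurance: $2,177.16
City property tax: $371.37 × 4 = $1,485.48
Combined annual = $2,504.28 + $9,506.52 + $2,177.16 + $1,485.48 = $15,673.44
Monthly = $15,673.44 / 12 = $1,306.12
Cushion = 1 × $1,306.12 = $1,306.12

$1,306.12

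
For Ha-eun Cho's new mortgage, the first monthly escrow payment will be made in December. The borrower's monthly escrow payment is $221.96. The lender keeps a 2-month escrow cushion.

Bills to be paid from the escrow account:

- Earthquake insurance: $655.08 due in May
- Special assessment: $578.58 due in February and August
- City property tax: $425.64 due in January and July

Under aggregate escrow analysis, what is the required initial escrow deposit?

$1,109.80

Cushion = 2 × $221.96 = $443.92
Trial balance (start $0, +$221.96 each month, − disbursements):
  Dec: +$221.96 → $221.96
  Jan: +$221.96 − $425.64 → $18.28
  Feb: +$221.96 − $578.58 → -$338.34
  Mar: +$221.96 → -$116.38
  Apr: +$221.96 → $105.58
  May: +$221.96 − $655.08 → -$327.54
  Jun: +$221.96 → -$105.58
  Jul: +$221.96 − $425.64 → -$309.26
  Aug: +$221.96 − $578.58 → -$665.88
  Sep: +$221.96 → -$443.92
  Oct: +$221.96 → -$221.96
  Nov: +$221.96 → $0.00
Lowest trial balance = -$665.88 (Aug)
Initial deposit = cushion − low point = $443.92 − (-$665.88) = $1,109.80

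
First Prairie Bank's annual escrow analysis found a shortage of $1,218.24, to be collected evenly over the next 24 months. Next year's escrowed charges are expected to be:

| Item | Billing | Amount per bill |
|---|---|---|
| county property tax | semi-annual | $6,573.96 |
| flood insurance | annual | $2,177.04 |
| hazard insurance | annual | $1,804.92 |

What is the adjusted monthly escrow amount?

County property tax: $6,573.96 × 2 = $13,147.92 per year
Flood insurance: $2,177.04 per year
Hazard insurance: $1,804.92 per year
Annual escrow total = $13,147.92 + $2,177.04 + $1,804.92 = $17,129.88
Per month = $17,129.88 / 12 = $1,427.49
Shortage spread = $1,218.24 / 24 = $50.76/mo
New monthly escrow = $1,427.49 + $50.76 = $1,478.25

$1,478.25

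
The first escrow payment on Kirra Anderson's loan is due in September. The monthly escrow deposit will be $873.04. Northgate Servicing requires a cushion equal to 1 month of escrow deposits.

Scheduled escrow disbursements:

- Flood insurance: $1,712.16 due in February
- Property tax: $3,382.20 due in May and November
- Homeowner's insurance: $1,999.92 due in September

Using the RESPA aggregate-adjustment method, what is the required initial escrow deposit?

$3,636.04

Cushion = 1 × $873.04 = $873.04
Trial balance (start $0, +$873.04 each month, − disbursements):
  Sep: +$873.04 − $1,999.92 → -$1,126.88
  Oct: +$873.04 → -$253.84
  Nov: +$873.04 − $3,382.20 → -$2,763.00
  Dec: +$873.04 → -$1,889.96
  Jan: +$873.04 → -$1,016.92
  Feb: +$873.04 − $1,712.16 → -$1,856.04
  Mar: +$873.04 → -$983.00
  Apr: +$873.04 → -$109.96
  May: +$873.04 − $3,382.20 → -$2,619.12
  Jun: +$873.04 → -$1,746.08
  Jul: +$873.04 → -$873.04
  Aug: +$873.04 → $0.00
Lowest trial balance = -$2,763.00 (Nov)
Initial deposit = cushion − low point = $873.04 − (-$2,763.00) = $3,636.04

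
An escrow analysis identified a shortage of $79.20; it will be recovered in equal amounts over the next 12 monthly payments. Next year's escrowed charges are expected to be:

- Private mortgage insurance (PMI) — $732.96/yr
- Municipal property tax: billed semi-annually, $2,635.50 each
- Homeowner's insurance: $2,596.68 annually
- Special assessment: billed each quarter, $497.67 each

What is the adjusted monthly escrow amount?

Private mortgage insurance (PMI) — $732.96/yr
Municipal property tax — $2,635.50 × 2 = $5,271.00/yr
Homeowner's insurance — $2,596.68/yr
Special assessment — $497.67 × 4 = $1,990.68/yr
Total annual escrow = $732.96 + $5,271.00 + $2,596.68 + $1,990.68 = $10,591.32
Monthly escrow = $10,591.32 / 12 = $882.61
Shortage per month = $79.20 / 12 = $6.60
New monthly escrow = $882.61 + $6.60 = $889.21

$889.21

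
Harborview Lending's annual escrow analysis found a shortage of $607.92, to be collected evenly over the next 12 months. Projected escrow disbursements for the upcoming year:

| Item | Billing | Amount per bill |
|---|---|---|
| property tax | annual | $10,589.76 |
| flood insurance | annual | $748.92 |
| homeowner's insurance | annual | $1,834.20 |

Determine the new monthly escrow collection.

$1,148.40

Property tax — $10,589.76 annually
Flood insurance — $748.92 annually
Homeowner's insurance — $1,834.20 annually
Total annual escrow = $13,172.88
Monthly = $13,172.88 / 12 = $1,097.74
Monthly shortage recovery: $607.92 / 12 = $50.66
New monthly escrow = $1,097.74 + $50.66 = $1,148.40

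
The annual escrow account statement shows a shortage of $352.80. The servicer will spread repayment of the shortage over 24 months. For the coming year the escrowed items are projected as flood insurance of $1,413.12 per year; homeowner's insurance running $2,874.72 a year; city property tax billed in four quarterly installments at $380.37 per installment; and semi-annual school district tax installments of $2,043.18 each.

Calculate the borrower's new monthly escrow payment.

$839.34

Flood insurance — $1,413.12 annually
Homeowner's insurance — $2,874.72 annually
City property tax — $380.37 × 4 = $1,521.48 annually
School district tax — $2,043.18 × 2 = $4,086.36 annually
Combined annual = $9,895.68
Monthly escrow = $9,895.68 / 12 = $824.64
Shortage spread = $352.80 / 24 = $14.70/mo
New monthly escrow = $824.64 + $14.70 = $839.34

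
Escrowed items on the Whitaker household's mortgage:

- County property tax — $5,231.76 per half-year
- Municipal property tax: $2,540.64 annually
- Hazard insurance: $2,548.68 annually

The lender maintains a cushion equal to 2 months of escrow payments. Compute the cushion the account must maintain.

$2,592.14

County property tax: $5,231.76 × 2 = $10,463.52/yr
Municipal property tax: $2,540.64/yr
Hazard insurance: $2,548.68/yr
Combined annual = $10,463.52 + $2,540.64 + $2,548.68 = $15,552.84
Per month = $15,552.84 ÷ 12 = $1,296.07
Cushion = 2 × $1,296.07 = $2,592.14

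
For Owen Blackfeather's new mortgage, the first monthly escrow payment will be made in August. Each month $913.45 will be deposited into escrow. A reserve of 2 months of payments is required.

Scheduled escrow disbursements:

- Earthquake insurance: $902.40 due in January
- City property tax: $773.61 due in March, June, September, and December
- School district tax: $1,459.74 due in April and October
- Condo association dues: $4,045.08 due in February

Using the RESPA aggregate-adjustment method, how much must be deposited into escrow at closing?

Cushion = 2 × $913.45 = $1,826.90
Trial balance (start $0, +$913.45 each month, − disbursements):
  Aug: +$913.45 → $913.45
  Sep: +$913.45 − $773.61 → $1,053.29
  Oct: +$913.45 − $1,459.74 → $507.00
  Nov: +$913.45 → $1,420.45
  Dec: +$913.45 − $773.61 → $1,560.29
  Jan: +$913.45 − $902.40 → $1,571.34
  Feb: +$913.45 − $4,045.08 → -$1,560.29
  Mar: +$913.45 − $773.61 → -$1,420.45
  Apr: +$913.45 − $1,459.74 → -$1,966.74
  May: +$913.45 → -$1,053.29
  Jun: +$913.45 − $773.61 → -$913.45
  Jul: +$913.45 → $0.00
Lowest trial balance = -$1,966.74 (Apr)
Initial deposit = cushion − low point = $1,826.90 − (-$1,966.74) = $3,793.64

$3,793.64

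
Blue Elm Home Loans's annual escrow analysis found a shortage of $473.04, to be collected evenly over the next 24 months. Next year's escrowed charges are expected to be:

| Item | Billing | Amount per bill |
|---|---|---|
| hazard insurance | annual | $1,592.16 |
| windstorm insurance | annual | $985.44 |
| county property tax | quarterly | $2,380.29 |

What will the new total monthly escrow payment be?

$1,027.94

Hazard insurance: $1,592.16
Windstorm insurance: $985.44
County property tax: $2,380.29 × 4 = $9,521.16
Yearly total = $12,098.76
Per month = $12,098.76 / 12 = $1,008.23
Shortage per month = $473.04 ÷ 24 = $19.71
New monthly escrow = $1,008.23 + $19.71 = $1,027.94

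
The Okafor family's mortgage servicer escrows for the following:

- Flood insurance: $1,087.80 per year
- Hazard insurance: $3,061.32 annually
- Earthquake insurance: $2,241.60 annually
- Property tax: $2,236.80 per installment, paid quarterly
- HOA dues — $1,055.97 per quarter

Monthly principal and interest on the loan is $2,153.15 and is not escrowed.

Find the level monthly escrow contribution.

$1,630.15

Flood insurance = $1,087.80 annually
Hazard insurance = $3,061.32 annually
Earthquake insurance = $2,241.60 annually
Property tax = $2,236.80 × 4 = $8,947.20 annually
HOA dues = $1,055.97 × 4 = $4,223.88 annually
Total annual escrow = $1,087.80 + $3,061.32 + $2,241.60 + $8,947.20 + $4,223.88 = $19,561.80
Monthly = $19,561.80 / 12 = $1,630.15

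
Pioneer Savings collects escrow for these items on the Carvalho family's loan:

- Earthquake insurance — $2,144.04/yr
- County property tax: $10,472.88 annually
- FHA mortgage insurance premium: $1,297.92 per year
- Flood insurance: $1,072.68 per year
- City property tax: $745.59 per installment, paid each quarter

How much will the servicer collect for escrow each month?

Earthquake insurance = $2,144.04 per year
County property tax = $10,472.88 per year
FHA mortgage insurance premium = $1,297.92 per year
Flood insurance = $1,072.68 per year
City property tax = $745.59 × 4 = $2,982.36 per year
Annual escrow total = $17,969.88
Per month = $17,969.88 / 12 = $1,497.49

$1,497.49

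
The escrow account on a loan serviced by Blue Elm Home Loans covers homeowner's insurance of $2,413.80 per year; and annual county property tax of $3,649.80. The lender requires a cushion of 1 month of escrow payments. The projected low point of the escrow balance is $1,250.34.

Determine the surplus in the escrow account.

Homeowner's insurance — $2,413.80 annually
County property tax — $3,649.80 annually
Yearly total = $2,413.80 + $3,649.80 = $6,063.60
Base monthly escrow = $6,063.60 / 12 = $505.30
Required reserve = 1 × $505.30 = $505.30
Excess over cushion: $1,250.34 − $505.30 = $745.04

$745.04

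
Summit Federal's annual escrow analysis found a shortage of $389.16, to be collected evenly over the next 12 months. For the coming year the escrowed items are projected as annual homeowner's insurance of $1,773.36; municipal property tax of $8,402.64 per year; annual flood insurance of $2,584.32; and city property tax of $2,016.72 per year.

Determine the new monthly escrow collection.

Homeowner's insurance = $1,773.36
Municipal property tax = $8,402.64
Flood insurance = $2,584.32
City property tax = $2,016.72
Combined annual = $14,777.04
Per month = $14,777.04 ÷ 12 = $1,231.42
Shortage spread = $389.16 / 12 = $32.43/mo
New monthly escrow = $1,231.42 + $32.43 = $1,263.85

$1,263.85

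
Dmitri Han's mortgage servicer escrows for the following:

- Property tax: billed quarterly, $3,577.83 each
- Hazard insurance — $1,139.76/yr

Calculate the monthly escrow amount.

$1,287.59

Property tax — $3,577.83 × 4 = $14,311.32
Hazard insurance — $1,139.76
Combined annual = $15,451.08
Per month = $15,451.08 ÷ 12 = $1,287.59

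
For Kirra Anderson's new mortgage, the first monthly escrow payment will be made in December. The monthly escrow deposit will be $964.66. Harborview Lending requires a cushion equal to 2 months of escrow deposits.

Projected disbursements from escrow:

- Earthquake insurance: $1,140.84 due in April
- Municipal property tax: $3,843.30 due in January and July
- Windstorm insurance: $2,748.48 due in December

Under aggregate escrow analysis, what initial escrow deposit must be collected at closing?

$6,591.78

Cushion = 2 × $964.66 = $1,929.32
Trial balance (start $0, +$964.66 each month, − disbursements):
  Dec: +$964.66 − $2,748.48 → -$1,783.82
  Jan: +$964.66 − $3,843.30 → -$4,662.46
  Feb: +$964.66 → -$3,697.80
  Mar: +$964.66 → -$2,733.14
  Apr: +$964.66 − $1,140.84 → -$2,909.32
  May: +$964.66 → -$1,944.66
  Jun: +$964.66 → -$980.00
  Jul: +$964.66 − $3,843.30 → -$3,858.64
  Aug: +$964.66 → -$2,893.98
  Sep: +$964.66 → -$1,929.32
  Oct: +$964.66 → -$964.66
  Nov: +$964.66 → $0.00
Lowest trial balance = -$4,662.46 (Jan)
Initial deposit = cushion − low point = $1,929.32 − (-$4,662.46) = $6,591.78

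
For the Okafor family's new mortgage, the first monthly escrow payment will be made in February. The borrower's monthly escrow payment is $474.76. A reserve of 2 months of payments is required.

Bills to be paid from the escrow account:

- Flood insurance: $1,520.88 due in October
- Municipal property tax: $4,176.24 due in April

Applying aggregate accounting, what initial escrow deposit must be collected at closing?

Cushion = 2 × $474.76 = $949.52
Trial balance (start $0, +$474.76 each month, − disbursements):
  Feb: +$474.76 → $474.76
  Mar: +$474.76 → $949.52
  Apr: +$474.76 − $4,176.24 → -$2,751.96
  May: +$474.76 → -$2,277.20
  Jun: +$474.76 → -$1,802.44
  Jul: +$474.76 → -$1,327.68
  Aug: +$474.76 → -$852.92
  Sep: +$474.76 → -$378.16
  Oct: +$474.76 − $1,520.88 → -$1,424.28
  Nov: +$474.76 → -$949.52
  Dec: +$474.76 → -$474.76
  Jan: +$474.76 → $0.00
Lowest trial balance = -$2,751.96 (Apr)
Initial deposit = cushion − low point = $949.52 − (-$2,751.96) = $3,701.48

$3,701.48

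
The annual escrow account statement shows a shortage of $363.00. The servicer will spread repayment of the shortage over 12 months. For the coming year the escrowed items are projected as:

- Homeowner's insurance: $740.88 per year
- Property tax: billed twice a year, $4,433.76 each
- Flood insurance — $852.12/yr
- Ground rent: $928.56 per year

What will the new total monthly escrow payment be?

Homeowner's insurance = $740.88
Property tax = $4,433.76 × 2 = $8,867.52
Flood insurance = $852.12
Ground rent = $928.56
Annual escrow total = $11,389.08
Monthly = $11,389.08 / 12 = $949.09
Shortage spread = $363.00 / 12 = $30.25/mo
New monthly escrow = $949.09 + $30.25 = $979.34

$979.34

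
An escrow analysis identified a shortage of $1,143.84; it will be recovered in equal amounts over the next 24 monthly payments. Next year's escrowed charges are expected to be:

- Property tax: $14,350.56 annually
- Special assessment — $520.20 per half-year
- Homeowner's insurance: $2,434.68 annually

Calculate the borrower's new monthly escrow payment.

Property tax — $14,350.56
Special assessment — $520.20 × 2 = $1,040.40
Homeowner's insurance — $2,434.68
Total annual escrow = $14,350.56 + $1,040.40 + $2,434.68 = $17,825.64
Monthly = $17,825.64 ÷ 12 = $1,485.47
Monthly shortage recovery: $1,143.84 / 24 = $47.66
New monthly escrow = $1,485.47 + $47.66 = $1,533.13

$1,533.13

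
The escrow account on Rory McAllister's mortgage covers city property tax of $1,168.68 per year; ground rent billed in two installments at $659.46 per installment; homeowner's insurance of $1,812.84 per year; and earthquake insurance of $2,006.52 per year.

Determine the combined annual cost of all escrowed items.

City property tax — $1,168.68
Ground rent — $659.46 × 2 = $1,318.92
Homeowner's insurance — $1,812.84
Earthquake insurance — $2,006.52
Combined annual = $1,168.68 + $1,318.92 + $1,812.84 + $2,006.52 = $6,306.96

$6,306.96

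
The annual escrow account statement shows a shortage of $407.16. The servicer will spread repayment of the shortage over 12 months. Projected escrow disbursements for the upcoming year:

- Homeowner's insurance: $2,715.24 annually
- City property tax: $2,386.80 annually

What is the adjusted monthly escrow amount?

Homeowner's insurance = $2,715.24 per year
City property tax = $2,386.80 per year
Combined annual = $5,102.04
Base monthly escrow = $5,102.04 / 12 = $425.17
Shortage per month = $407.16 / 12 = $33.93
Adjusted monthly = $425.17 + $33.93 = $459.10

$459.10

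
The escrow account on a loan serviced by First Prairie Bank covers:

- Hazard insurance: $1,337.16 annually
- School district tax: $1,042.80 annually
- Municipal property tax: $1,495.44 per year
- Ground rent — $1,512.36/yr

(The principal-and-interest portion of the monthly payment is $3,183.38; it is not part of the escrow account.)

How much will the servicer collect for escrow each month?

$448.98

Hazard insurance — $1,337.16/yr
School district tax — $1,042.80/yr
Municipal property tax — $1,495.44/yr
Ground rent — $1,512.36/yr
Yearly total = $5,387.76
Base monthly escrow = $5,387.76 ÷ 12 = $448.98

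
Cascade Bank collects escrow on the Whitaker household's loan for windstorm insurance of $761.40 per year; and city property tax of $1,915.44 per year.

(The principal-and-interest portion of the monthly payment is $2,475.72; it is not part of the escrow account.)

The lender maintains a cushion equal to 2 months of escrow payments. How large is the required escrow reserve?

Windstorm insurance = $761.40
City property tax = $1,915.44
Total per year = $761.40 + $1,915.44 = $2,676.84
Base monthly escrow = $2,676.84 / 12 = $223.07
Reserve = 2 × $223.07 = $446.14

$446.14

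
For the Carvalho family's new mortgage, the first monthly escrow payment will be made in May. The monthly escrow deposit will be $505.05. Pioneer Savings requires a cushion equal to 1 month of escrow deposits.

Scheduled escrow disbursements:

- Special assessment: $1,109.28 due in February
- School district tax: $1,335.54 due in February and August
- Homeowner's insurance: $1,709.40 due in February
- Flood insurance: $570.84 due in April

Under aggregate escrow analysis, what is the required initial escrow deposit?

$944.31

Cushion = 1 × $505.05 = $505.05
Trial balance (start $0, +$505.05 each month, − disbursements):
  May: +$505.05 → $505.05
  Jun: +$505.05 → $1,010.10
  Jul: +$505.05 → $1,515.15
  Aug: +$505.05 − $1,335.54 → $684.66
  Sep: +$505.05 → $1,189.71
  Oct: +$505.05 → $1,694.76
  Nov: +$505.05 → $2,199.81
  Dec: +$505.05 → $2,704.86
  Jan: +$505.05 → $3,209.91
  Feb: +$505.05 − $4,154.22 → -$439.26
  Mar: +$505.05 → $65.79
  Apr: +$505.05 − $570.84 → $0.00
Lowest trial balance = -$439.26 (Feb)
Initial deposit = cushion − low point = $505.05 − (-$439.26) = $944.31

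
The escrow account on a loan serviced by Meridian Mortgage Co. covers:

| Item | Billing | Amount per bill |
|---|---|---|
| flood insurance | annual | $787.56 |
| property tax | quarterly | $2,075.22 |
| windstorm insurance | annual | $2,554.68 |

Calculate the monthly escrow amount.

$970.26

Flood insurance — $787.56/yr
Property tax — $2,075.22 × 4 = $8,300.88/yr
Windstorm insurance — $2,554.68/yr
Total per year = $787.56 + $8,300.88 + $2,554.68 = $11,643.12
Per month = $11,643.12 / 12 = $970.26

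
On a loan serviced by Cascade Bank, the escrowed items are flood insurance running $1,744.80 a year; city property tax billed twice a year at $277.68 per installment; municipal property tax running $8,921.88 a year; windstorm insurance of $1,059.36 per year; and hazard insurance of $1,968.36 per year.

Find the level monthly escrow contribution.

Flood insurance — $1,744.80
City property tax — $277.68 × 2 = $555.36
Municipal property tax — $8,921.88
Windstorm insurance — $1,059.36
Hazard insurance — $1,968.36
Yearly total = $14,249.76
Base monthly escrow = $14,249.76 ÷ 12 = $1,187.48

$1,187.48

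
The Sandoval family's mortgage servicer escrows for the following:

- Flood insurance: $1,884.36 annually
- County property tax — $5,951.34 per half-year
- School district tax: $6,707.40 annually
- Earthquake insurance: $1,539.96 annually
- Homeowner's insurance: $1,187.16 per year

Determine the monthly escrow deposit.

$1,935.13

Flood insurance — $1,884.36 annually
County property tax — $5,951.34 × 2 = $11,902.68 annually
School district tax — $6,707.40 annually
Earthquake insurance — $1,539.96 annually
Homeowner's insurance — $1,187.16 annually
Total per year = $23,221.56
Monthly = $23,221.56 ÷ 12 = $1,935.13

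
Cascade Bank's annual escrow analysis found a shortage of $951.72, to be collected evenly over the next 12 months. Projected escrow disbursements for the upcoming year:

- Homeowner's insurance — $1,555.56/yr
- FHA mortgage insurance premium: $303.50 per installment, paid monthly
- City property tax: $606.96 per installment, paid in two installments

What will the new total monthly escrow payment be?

$613.60

Homeowner's insurance — $1,555.56
FHA mortgage insurance premium — $303.50 × 12 = $3,642.00
City property tax — $606.96 × 2 = $1,213.92
Yearly total = $1,555.56 + $3,642.00 + $1,213.92 = $6,411.48
Monthly = $6,411.48 / 12 = $534.29
Shortage spread = $951.72 / 12 = $79.31/mo
New monthly escrow = $534.29 + $79.31 = $613.60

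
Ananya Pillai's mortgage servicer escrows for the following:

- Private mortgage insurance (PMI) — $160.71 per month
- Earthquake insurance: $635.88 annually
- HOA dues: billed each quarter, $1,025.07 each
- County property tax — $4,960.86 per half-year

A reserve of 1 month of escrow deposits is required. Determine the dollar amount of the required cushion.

Private mortgage insurance (PMI): $160.71 × 12 = $1,928.52/yr
Earthquake insurance: $635.88/yr
HOA dues: $1,025.07 × 4 = $4,100.28/yr
County property tax: $4,960.86 × 2 = $9,921.72/yr
Annual escrow total = $1,928.52 + $635.88 + $4,100.28 + $9,921.72 = $16,586.40
Per month = $16,586.40 / 12 = $1,382.20
Reserve = 1 × $1,382.20 = $1,382.20

$1,382.20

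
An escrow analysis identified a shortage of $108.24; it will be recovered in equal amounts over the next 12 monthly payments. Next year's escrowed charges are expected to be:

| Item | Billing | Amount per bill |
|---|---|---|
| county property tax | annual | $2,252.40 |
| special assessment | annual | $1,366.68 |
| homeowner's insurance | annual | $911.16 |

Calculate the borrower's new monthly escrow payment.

$386.54

County property tax — $2,252.40/yr
Special assessment — $1,366.68/yr
Homeowner's insurance — $911.16/yr
Combined annual = $4,530.24
Base monthly escrow = $4,530.24 / 12 = $377.52
Monthly shortage recovery: $108.24 / 12 = $9.02
New monthly escrow = $377.52 + $9.02 = $386.54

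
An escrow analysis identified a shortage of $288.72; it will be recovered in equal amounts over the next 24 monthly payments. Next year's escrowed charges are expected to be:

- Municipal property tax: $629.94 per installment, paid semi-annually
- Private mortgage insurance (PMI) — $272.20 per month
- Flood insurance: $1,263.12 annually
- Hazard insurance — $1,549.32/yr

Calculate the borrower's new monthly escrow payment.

Municipal property tax = $629.94 × 2 = $1,259.88 per year
Private mortgage insurance (PMI) = $272.20 × 12 = $3,266.40 per year
Flood insurance = $1,263.12 per year
Hazard insurance = $1,549.32 per year
Annual escrow total = $7,338.72
Monthly = $7,338.72 / 12 = $611.56
Monthly shortage recovery: $288.72 / 24 = $12.03
New monthly escrow = $611.56 + $12.03 = $623.59

$623.59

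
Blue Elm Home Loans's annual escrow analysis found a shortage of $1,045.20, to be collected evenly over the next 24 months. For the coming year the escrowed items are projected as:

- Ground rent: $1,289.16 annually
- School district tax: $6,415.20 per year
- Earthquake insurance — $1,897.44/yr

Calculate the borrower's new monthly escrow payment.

Ground rent: $1,289.16 per year
School district tax: $6,415.20 per year
Earthquake insurance: $1,897.44 per year
Combined annual = $9,601.80
Monthly = $9,601.80 / 12 = $800.15
Shortage per month = $1,045.20 ÷ 24 = $43.55
New monthly escrow = $800.15 + $43.55 = $843.70

$843.70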